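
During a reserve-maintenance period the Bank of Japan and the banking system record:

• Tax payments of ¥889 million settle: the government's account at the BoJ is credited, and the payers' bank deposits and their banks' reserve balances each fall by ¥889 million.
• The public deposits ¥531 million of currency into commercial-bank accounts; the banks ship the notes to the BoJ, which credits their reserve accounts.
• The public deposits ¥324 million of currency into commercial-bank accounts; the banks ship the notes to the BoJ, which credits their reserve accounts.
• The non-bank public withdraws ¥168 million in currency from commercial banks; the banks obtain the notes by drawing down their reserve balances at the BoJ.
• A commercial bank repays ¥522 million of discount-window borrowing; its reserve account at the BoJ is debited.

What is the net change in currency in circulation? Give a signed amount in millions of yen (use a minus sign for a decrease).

Government account inflow ¥889 million: no currency enters or leaves circulation → 0.
Currency deposit ¥531 million: notes return to the central bank → −¥531M.
Currency deposit ¥324 million: notes return to the central bank → −¥324M.
Currency withdrawal ¥168 million: notes leave the central bank → +¥168M.
Discount-window repayment ¥522 million: no currency enters or leaves circulation → 0.
Net: 0 − 531 − 324 + 168 + 0 = -¥687 million.

-¥687 million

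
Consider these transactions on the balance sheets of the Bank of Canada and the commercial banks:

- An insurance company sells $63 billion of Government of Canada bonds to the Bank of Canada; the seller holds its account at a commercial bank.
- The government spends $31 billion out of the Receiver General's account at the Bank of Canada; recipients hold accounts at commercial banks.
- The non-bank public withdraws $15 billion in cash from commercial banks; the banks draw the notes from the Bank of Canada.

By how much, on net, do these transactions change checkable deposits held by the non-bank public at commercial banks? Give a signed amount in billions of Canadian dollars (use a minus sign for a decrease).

Asset purchase (from non-banks) $63 billion: non-bank counterparties' bank balances rise → +$63B.
Government spending $31 billion: non-bank counterparties' bank balances rise → +$31B.
Currency withdrawal $15 billion: non-bank counterparties' bank balances fall → −$15B.
Net: 63 + 31 − 15 = +$79 billion.

+$79 billion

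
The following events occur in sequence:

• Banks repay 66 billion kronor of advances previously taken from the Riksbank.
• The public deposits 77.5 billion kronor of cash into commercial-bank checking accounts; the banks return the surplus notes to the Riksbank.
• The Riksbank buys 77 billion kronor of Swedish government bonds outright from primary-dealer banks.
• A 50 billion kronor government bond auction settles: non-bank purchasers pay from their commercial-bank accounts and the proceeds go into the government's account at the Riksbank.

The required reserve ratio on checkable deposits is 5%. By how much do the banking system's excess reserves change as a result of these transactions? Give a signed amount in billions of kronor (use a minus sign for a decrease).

+37.125 billion

Discount-window repayment 66 billion kronor: reserves −66B, deposits 0.
Currency deposit 77.5 billion kronor: reserves +77.5B, deposits +77.5B.
OMO purchase (from banks) 77 billion kronor: reserves +77B, deposits 0.
Government account inflow 50 billion kronor: reserves −50B, deposits −50B.
Totals: Δreserves = +38.5B, Δdeposits = +27.5B.
Δrequired reserves = 5% × +27.5B = +1.375B.
Δexcess reserves = Δreserves − Δrequired = +38.5B − (+1.375B) = +37.125 billion.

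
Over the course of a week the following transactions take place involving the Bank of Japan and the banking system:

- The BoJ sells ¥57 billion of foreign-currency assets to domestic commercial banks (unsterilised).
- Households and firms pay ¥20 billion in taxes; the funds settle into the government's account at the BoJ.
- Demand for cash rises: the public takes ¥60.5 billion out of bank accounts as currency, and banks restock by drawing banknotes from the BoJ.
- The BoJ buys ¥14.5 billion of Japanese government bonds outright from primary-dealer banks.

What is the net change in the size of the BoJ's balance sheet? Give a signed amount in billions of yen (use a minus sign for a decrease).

BoJ balance sheet:
  Assets:      Securities +¥14.5B, Foreign assets −¥57B
  Liabilities: Bank reserves −¥123B, Currency in circulation +¥60.5B, Government deposits +¥20B
Commercial banking system:
  Assets:      Reserves at CB −¥123B, Securities −¥14.5B, Foreign assets +¥57B
  Liabilities: Checkable deposits −¥80.5B
Change in total BoJ assets = -¥42.5 billion.

-¥42.5 billion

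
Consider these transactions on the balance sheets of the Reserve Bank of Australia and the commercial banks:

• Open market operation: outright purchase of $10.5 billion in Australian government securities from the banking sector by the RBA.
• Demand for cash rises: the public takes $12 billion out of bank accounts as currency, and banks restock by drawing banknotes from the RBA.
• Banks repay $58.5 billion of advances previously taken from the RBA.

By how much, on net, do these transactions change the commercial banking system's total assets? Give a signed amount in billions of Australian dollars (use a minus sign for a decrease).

OMO purchase (from banks) $10.5 billion: just an asset swap on bank balance sheets → 0.
Currency withdrawal $12 billion: bank balance sheets shrink → −$12B.
Discount-window repayment $58.5 billion: bank balance sheets shrink → −$58.5B.
Net: 0 − 12 − 58.5 = -$70.5 billion.

-$70.5 billion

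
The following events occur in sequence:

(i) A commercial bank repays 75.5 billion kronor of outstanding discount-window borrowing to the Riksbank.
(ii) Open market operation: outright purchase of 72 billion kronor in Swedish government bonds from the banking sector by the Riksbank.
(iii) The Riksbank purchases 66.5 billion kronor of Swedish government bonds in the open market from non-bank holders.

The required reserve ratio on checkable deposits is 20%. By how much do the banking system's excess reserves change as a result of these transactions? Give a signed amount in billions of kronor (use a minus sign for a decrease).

+49.7 billion

Discount-window repayment 75.5 billion kronor: reserves −75.5B, deposits 0.
OMO purchase (from banks) 72 billion kronor: reserves +72B, deposits 0.
Asset purchase (from non-banks) 66.5 billion kronor: reserves +66.5B, deposits +66.5B.
Totals: Δreserves = +63B, Δdeposits = +66.5B.
Δrequired reserves = 20% × +66.5B = +13.3B.
Δexcess reserves = Δreserves − Δrequired = +63B − (+13.3B) = +49.7 billion.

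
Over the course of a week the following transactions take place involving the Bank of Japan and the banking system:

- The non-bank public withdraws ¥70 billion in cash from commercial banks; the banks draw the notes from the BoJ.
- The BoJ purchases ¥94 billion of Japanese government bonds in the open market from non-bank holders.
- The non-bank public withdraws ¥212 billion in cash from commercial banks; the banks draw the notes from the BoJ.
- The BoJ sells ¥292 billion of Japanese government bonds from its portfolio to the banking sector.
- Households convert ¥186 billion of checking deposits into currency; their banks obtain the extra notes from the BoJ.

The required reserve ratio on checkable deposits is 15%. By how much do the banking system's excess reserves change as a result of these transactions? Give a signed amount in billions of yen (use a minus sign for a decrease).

-¥609.9 billion

Currency withdrawal ¥70 billion: reserves −¥70B, deposits −¥70B.
Asset purchase (from non-banks) ¥94 billion: reserves +¥94B, deposits +¥94B.
Currency withdrawal ¥212 billion: reserves −¥212B, deposits −¥212B.
OMO sale (to banks) ¥292 billion: reserves −¥292B, deposits 0.
Currency withdrawal ¥186 billion: reserves −¥186B, deposits −¥186B.
Totals: Δreserves = −¥666B, Δdeposits = −¥374B.
Δrequired reserves = 15% × −¥374B = −¥56.1B.
Δexcess reserves = Δreserves − Δrequired = −¥666B − (−¥56.1B) = -¥609.9 billion.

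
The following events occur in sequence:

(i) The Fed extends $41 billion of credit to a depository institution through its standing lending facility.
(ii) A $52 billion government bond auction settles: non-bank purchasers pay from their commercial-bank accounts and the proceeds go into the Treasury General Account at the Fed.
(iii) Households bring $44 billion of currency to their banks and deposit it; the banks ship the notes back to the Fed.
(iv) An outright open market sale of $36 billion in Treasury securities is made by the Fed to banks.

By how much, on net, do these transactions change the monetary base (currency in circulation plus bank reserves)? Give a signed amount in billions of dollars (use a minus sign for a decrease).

Discount-window loan $41 billion: Fed balance sheet expands → +$41B.
Government account inflow $52 billion: reserves shift to a non-base liability → −$52B.
Currency deposit $44 billion: just a shift between currency and reserves — both are base money → 0.
OMO sale (to banks) $36 billion: Fed balance sheet contracts → −$36B.
Net: 41 − 52 + 0 − 36 = -$47 billion.

-$47 billion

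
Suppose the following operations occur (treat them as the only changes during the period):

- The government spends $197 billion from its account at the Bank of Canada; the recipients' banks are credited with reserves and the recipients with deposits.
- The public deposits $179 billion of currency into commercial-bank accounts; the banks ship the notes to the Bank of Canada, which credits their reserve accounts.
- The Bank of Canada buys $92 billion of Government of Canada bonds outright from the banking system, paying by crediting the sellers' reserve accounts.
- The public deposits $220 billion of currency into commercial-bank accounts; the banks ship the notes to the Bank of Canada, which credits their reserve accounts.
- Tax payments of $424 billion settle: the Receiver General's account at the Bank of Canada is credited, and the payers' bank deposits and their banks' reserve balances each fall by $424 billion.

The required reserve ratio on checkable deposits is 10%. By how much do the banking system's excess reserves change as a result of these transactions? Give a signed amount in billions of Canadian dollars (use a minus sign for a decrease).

Government spending $197 billion: reserves +$197B, deposits +$197B.
Currency deposit $179 billion: reserves +$179B, deposits +$179B.
OMO purchase (from banks) $92 billion: reserves +$92B, deposits 0.
Currency deposit $220 billion: reserves +$220B, deposits +$220B.
Government account inflow $424 billion: reserves −$424B, deposits −$424B.
Totals: Δreserves = +$264B, Δdeposits = +$172B.
Δrequired reserves = 10% × +$172B = +$17.2B.
Δexcess reserves = Δreserves − Δrequired = +$264B − (+$17.2B) = +$246.8 billion.

+$246.8 billion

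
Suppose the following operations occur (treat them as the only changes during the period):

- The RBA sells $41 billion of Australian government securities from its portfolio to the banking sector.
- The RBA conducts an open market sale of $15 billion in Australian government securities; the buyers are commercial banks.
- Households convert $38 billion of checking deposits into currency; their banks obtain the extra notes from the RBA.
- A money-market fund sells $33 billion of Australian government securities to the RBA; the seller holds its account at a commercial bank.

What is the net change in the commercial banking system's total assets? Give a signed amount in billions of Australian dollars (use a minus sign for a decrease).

-$5 billion

RBA balance sheet:
  Assets:      Securities −$23B
  Liabilities: Bank reserves −$61B, Currency in circulation +$38B
Commercial banking system:
  Assets:      Reserves at CB −$61B, Securities +$56B
  Liabilities: Checkable deposits −$5B
Change in total bank assets = -$5 billion.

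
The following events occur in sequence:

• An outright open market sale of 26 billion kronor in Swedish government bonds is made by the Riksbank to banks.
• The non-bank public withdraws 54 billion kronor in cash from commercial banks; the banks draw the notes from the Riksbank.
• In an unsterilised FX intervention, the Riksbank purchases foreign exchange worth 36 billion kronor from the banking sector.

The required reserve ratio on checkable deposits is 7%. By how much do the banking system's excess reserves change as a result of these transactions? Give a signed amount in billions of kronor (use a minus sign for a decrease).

-40.22 billion

OMO sale (to banks) 26 billion kronor: reserves −26B, deposits 0.
Currency withdrawal 54 billion kronor: reserves −54B, deposits −54B.
FX purchase 36 billion kronor: reserves +36B, deposits 0.
Totals: Δreserves = −44B, Δdeposits = −54B.
Δrequired reserves = 7% × −54B = −3.78B.
Δexcess reserves = Δreserves − Δrequired = −44B − (−3.78B) = -40.22 billion.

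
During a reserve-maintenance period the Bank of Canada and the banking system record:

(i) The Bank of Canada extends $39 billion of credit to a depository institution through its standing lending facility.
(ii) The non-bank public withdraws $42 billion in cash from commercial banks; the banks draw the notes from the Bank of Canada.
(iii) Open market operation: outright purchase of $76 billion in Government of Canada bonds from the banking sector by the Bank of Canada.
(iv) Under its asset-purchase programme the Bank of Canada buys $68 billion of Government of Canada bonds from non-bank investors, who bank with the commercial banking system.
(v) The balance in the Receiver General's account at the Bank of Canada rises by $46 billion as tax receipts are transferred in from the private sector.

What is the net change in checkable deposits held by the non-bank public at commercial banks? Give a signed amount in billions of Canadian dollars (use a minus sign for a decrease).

-$20 billion

Discount-window loan $39 billion: the counterparty is a bank, so public deposits are unchanged → 0.
Currency withdrawal $42 billion: non-bank counterparties' bank balances fall → −$42B.
OMO purchase (from banks) $76 billion: the counterparty is a bank, so public deposits are unchanged → 0.
Asset purchase (from non-banks) $68 billion: non-bank counterparties' bank balances rise → +$68B.
Government account inflow $46 billion: non-bank counterparties' bank balances fall → −$46B.
Net: 0 − 42 + 0 + 68 − 46 = -$20 billion.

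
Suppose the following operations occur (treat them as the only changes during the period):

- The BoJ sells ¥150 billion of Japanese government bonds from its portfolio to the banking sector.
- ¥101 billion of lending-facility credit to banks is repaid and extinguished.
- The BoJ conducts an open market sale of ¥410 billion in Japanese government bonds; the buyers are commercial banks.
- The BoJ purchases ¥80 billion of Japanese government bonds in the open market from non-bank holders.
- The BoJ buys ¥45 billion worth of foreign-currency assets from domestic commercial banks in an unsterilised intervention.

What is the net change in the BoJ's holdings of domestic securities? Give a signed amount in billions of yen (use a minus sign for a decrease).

-¥480 billion

OMO sale (to banks) ¥150 billion: securities removed from the BoJ's portfolio → −¥150B.
Discount-window repayment ¥101 billion: the BoJ's securities portfolio is untouched → 0.
OMO sale (to banks) ¥410 billion: securities removed from the BoJ's portfolio → −¥410B.
Asset purchase (from non-banks) ¥80 billion: securities added to the BoJ's portfolio → +¥80B.
FX purchase ¥45 billion: the BoJ's securities portfolio is untouched → 0.
Net: −150 + 0 − 410 + 80 + 0 = -¥480 billion.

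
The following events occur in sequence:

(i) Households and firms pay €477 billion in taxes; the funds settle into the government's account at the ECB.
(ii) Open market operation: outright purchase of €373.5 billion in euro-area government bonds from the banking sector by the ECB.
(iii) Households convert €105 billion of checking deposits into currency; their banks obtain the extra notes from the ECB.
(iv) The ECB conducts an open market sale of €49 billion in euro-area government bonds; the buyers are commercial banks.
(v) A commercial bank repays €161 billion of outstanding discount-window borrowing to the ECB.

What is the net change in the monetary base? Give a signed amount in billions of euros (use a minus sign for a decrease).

ECB balance sheet:
  Assets:      Securities +€324.5B, Loans to banks −€161B
  Liabilities: Bank reserves −€418.5B, Currency in circulation +€105B, Government deposits +€477B
Commercial banking system:
  Assets:      Reserves at CB −€418.5B, Securities −€324.5B
  Liabilities: Checkable deposits −€582B, Borrowings from CB −€161B
Monetary base = currency + reserves: +€105B + (−€418.5B) = -€313.5 billion.

-€313.5 billion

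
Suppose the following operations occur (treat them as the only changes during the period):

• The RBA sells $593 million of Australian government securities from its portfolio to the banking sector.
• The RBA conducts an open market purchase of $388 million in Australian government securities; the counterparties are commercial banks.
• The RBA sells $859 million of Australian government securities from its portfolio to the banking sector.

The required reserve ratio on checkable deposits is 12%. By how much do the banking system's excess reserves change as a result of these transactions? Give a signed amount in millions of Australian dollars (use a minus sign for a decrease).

-$1064 million

OMO sale (to banks) $593 million: reserves −$593M, deposits 0.
OMO purchase (from banks) $388 million: reserves +$388M, deposits 0.
OMO sale (to banks) $859 million: reserves −$859M, deposits 0.
Totals: Δreserves = −$1064M, Δdeposits = 0.
Δrequired reserves = 12% × 0 = 0.
Δexcess reserves = Δreserves − Δrequired = −$1064M − (0) = -$1064 million.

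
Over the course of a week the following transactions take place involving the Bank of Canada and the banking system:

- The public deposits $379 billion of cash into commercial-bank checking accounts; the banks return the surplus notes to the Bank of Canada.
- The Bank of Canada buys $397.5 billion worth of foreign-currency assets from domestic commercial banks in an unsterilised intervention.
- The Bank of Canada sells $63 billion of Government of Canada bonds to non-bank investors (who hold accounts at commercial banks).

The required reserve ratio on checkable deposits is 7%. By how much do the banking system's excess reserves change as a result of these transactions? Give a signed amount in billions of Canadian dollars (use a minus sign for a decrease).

+$691.38 billion

Currency deposit $379 billion: reserves +$379B, deposits +$379B.
FX purchase $397.5 billion: reserves +$397.5B, deposits 0.
Asset sale (to non-banks) $63 billion: reserves −$63B, deposits −$63B.
Totals: Δreserves = +$713.5B, Δdeposits = +$316B.
Δrequired reserves = 7% × +$316B = +$22.12B.
Δexcess reserves = Δreserves − Δrequired = +$713.5B − (+$22.12B) = +$691.38 billion.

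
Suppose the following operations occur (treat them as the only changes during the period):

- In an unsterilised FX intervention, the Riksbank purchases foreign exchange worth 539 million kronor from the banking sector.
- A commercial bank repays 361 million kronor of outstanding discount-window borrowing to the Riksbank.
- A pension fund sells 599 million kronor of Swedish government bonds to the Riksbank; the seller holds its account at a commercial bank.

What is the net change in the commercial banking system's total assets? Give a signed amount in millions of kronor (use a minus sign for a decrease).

+238 million

Riksbank balance sheet:
  Assets:      Securities +599M, Loans to banks −361M, Foreign assets +539M
  Liabilities: Bank reserves +777M
Commercial banking system:
  Assets:      Reserves at CB +777M, Foreign assets −539M
  Liabilities: Checkable deposits +599M, Borrowings from CB −361M
Change in total bank assets = +238 million.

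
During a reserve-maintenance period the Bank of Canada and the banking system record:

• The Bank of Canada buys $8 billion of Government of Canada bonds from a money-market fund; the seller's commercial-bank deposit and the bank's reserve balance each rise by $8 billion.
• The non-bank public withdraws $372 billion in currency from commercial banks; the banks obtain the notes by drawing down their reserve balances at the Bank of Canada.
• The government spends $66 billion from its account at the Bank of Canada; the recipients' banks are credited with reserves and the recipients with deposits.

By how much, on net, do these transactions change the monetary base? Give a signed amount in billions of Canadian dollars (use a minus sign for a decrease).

+$74 billion

Bank of Canada balance sheet:
  Assets:      Securities +$8B
  Liabilities: Bank reserves −$298B, Currency in circulation +$372B, Government deposits −$66B
Monetary base = currency + reserves: +$372B + (−$298B) = +$74 billion.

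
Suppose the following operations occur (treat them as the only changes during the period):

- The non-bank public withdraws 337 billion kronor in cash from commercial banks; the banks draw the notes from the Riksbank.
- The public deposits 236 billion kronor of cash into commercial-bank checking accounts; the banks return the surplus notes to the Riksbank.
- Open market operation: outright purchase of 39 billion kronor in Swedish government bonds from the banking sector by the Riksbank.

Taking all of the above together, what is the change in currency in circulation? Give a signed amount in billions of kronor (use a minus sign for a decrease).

Currency withdrawal 337 billion kronor: notes leave the central bank → +337B.
Currency deposit 236 billion kronor: notes return to the central bank → −236B.
OMO purchase (from banks) 39 billion kronor: no currency enters or leaves circulation → 0.
Net: 337 − 236 + 0 = +101 billion.

+101 billion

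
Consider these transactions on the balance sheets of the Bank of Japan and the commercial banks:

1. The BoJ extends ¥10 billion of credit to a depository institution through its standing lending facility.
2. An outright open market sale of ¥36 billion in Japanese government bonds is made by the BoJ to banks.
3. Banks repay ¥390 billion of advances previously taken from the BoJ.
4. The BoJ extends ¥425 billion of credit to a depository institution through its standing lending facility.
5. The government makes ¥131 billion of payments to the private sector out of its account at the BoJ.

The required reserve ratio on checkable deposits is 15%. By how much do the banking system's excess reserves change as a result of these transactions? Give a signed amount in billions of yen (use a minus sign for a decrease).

Discount-window loan ¥10 billion: reserves +¥10B, deposits 0.
OMO sale (to banks) ¥36 billion: reserves −¥36B, deposits 0.
Discount-window repayment ¥390 billion: reserves −¥390B, deposits 0.
Discount-window loan ¥425 billion: reserves +¥425B, deposits 0.
Government spending ¥131 billion: reserves +¥131B, deposits +¥131B.
Totals: Δreserves = +¥140B, Δdeposits = +¥131B.
Δrequired reserves = 15% × +¥131B = +¥19.65B.
Δexcess reserves = Δreserves − Δrequired = +¥140B − (+¥19.65B) = +¥120.35 billion.

+¥120.35 billion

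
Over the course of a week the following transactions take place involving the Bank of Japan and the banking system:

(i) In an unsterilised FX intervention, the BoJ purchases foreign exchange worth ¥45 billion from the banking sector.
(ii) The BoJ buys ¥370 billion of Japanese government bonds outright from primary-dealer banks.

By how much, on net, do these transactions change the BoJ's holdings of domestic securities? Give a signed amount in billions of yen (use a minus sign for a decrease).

BoJ balance sheet:
  Assets:      Securities +¥370B, Foreign assets +¥45B
  Liabilities: Bank reserves +¥415B
Commercial banking system:
  Assets:      Reserves at CB +¥415B, Securities −¥370B, Foreign assets −¥45B
  Liabilities: no change
So the change in the BoJ's holdings of domestic securities is +¥370 billion.

+¥370 billion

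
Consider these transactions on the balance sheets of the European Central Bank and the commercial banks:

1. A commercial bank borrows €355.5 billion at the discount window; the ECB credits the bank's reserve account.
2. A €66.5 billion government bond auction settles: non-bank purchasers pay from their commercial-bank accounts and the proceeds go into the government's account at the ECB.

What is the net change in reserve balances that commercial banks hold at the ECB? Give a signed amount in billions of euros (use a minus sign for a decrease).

+€289 billion

Discount-window loan €355.5 billion: the loan is credited to the bank's reserve account → +€355.5B.
Government account inflow €66.5 billion: funds move from bank reserves into the government account → −€66.5B.
Net: 355.5 − 66.5 = +€289 billion.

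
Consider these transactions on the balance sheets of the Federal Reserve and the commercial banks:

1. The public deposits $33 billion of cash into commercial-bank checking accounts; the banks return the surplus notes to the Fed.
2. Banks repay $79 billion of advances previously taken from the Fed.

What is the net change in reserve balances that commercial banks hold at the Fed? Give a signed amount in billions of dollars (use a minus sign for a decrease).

Currency deposit $33 billion: returned notes are swapped for reserve credit → +$33B.
Discount-window repayment $79 billion: repayment is debited from reserves → −$79B.
Net: 33 − 79 = -$46 billion.

-$46 billion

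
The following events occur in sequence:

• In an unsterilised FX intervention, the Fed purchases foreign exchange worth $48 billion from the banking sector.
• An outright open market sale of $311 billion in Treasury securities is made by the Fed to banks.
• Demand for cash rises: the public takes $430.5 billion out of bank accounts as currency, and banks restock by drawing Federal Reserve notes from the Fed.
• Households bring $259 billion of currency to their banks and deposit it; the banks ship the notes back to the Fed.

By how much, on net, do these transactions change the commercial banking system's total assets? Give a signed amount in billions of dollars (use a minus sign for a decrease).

-$171.5 billion

FX purchase $48 billion: just an asset swap on bank balance sheets → 0.
OMO sale (to banks) $311 billion: just an asset swap on bank balance sheets → 0.
Currency withdrawal $430.5 billion: bank balance sheets shrink → −$430.5B.
Currency deposit $259 billion: bank balance sheets expand → +$259B.
Net: 0 + 0 − 430.5 + 259 = -$171.5 billion.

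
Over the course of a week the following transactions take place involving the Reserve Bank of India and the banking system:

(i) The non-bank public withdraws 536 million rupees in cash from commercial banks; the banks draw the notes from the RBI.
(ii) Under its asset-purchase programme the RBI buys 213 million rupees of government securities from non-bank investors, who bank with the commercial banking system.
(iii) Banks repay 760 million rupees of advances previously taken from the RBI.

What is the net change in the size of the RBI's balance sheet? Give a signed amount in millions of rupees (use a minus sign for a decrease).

Currency withdrawal 536 million rupees: only the composition of liabilities changes → 0.
Asset purchase (from non-banks) 213 million rupees: an RBI asset is acquired → +213M.
Discount-window repayment 760 million rupees: an RBI asset is shed → −760M.
Net: 0 + 213 − 760 = -547 million.

-547 million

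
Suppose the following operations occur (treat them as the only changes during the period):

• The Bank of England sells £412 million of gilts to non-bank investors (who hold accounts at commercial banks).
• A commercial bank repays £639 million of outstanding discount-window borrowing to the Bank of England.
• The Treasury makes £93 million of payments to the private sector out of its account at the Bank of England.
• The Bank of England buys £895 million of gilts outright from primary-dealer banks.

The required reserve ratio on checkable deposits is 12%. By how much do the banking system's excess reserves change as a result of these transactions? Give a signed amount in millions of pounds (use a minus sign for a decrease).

Asset sale (to non-banks) £412 million: reserves −£412M, deposits −£412M.
Discount-window repayment £639 million: reserves −£639M, deposits 0.
Government spending £93 million: reserves +£93M, deposits +£93M.
OMO purchase (from banks) £895 million: reserves +£895M, deposits 0.
Totals: Δreserves = −£63M, Δdeposits = −£319M.
Δrequired reserves = 12% × −£319M = −£38.28M.
Δexcess reserves = Δreserves − Δrequired = −£63M − (−£38.28M) = -£24.72 million.

-£24.72 million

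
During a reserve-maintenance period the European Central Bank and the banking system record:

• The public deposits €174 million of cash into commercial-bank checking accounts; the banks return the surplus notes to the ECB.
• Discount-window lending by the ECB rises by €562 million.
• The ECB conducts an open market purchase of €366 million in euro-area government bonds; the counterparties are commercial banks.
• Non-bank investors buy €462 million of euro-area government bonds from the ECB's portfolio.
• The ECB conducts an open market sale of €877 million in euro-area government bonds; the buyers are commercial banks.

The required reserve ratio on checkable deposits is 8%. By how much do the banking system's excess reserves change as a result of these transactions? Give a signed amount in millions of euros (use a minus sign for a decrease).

Currency deposit €174 million: reserves +€174M, deposits +€174M.
Discount-window loan €562 million: reserves +€562M, deposits 0.
OMO purchase (from banks) €366 million: reserves +€366M, deposits 0.
Asset sale (to non-banks) €462 million: reserves −€462M, deposits −€462M.
OMO sale (to banks) €877 million: reserves −€877M, deposits 0.
Totals: Δreserves = −€237M, Δdeposits = −€288M.
Δrequired reserves = 8% × −€288M = −€23.04M.
Δexcess reserves = Δreserves − Δrequired = −€237M − (−€23.04M) = -€213.96 million.

-€213.96 million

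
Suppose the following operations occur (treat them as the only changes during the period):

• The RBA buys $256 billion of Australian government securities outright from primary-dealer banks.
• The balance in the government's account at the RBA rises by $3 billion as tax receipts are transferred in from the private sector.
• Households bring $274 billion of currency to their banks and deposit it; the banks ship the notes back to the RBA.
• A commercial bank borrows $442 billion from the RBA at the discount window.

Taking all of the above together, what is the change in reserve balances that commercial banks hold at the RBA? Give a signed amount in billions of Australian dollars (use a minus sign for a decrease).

+$969 billion

RBA balance sheet:
  Assets:      Securities +$256B, Loans to banks +$442B
  Liabilities: Bank reserves +$969B, Currency in circulation −$274B, Government deposits +$3B
Commercial banking system:
  Assets:      Reserves at CB +$969B, Securities −$256B
  Liabilities: Checkable deposits +$271B, Borrowings from CB +$442B
So the change in reserve balances that commercial banks hold at the RBA is +$969 billion.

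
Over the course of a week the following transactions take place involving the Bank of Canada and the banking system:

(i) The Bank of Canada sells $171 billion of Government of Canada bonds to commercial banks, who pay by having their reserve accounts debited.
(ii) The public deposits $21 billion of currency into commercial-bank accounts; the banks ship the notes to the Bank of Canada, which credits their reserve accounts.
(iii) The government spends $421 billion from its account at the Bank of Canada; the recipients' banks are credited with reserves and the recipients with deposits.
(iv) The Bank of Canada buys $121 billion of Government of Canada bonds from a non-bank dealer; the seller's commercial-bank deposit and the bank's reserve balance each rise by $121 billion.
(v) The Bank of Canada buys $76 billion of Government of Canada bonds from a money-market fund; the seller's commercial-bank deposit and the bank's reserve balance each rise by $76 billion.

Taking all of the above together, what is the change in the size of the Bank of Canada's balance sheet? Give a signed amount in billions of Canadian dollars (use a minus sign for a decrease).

OMO sale (to banks) $171 billion: a Bank of Canada asset is shed → −$171B.
Currency deposit $21 billion: only the composition of liabilities changes → 0.
Government spending $421 billion: only the composition of liabilities changes → 0.
Asset purchase (from non-banks) $121 billion: a Bank of Canada asset is acquired → +$121B.
Asset purchase (from non-banks) $76 billion: a Bank of Canada asset is acquired → +$76B.
Net: −171 + 0 + 0 + 121 + 76 = +$26 billion.

+$26 billion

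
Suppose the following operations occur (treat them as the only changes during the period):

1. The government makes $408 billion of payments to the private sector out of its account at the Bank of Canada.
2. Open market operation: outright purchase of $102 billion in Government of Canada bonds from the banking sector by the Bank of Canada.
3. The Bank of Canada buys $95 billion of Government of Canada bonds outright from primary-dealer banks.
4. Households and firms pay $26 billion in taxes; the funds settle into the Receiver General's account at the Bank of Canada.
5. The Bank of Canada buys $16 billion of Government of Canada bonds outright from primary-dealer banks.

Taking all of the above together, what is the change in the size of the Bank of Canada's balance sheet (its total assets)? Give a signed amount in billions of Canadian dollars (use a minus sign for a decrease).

Government spending $408 billion: only the composition of liabilities changes → 0.
OMO purchase (from banks) $102 billion: a Bank of Canada asset is acquired → +$102B.
OMO purchase (from banks) $95 billion: a Bank of Canada asset is acquired → +$95B.
Government account inflow $26 billion: only the composition of liabilities changes → 0.
OMO purchase (from banks) $16 billion: a Bank of Canada asset is acquired → +$16B.
Net: 0 + 102 + 95 + 0 + 16 = +$213 billion.

+$213 billion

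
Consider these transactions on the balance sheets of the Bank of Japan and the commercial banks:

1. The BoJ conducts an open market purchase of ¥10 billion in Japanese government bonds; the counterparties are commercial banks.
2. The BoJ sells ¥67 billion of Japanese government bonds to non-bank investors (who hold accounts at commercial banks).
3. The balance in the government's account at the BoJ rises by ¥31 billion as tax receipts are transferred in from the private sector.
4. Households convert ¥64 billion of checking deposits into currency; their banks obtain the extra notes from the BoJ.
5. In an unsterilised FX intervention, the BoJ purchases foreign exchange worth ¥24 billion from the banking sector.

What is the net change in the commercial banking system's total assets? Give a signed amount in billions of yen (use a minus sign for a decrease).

OMO purchase (from banks) ¥10 billion: just an asset swap on bank balance sheets → 0.
Asset sale (to non-banks) ¥67 billion: bank balance sheets shrink → −¥67B.
Government account inflow ¥31 billion: bank balance sheets shrink → −¥31B.
Currency withdrawal ¥64 billion: bank balance sheets shrink → −¥64B.
FX purchase ¥24 billion: just an asset swap on bank balance sheets → 0.
Net: 0 − 67 − 31 − 64 + 0 = -¥162 billion.

-¥162 billion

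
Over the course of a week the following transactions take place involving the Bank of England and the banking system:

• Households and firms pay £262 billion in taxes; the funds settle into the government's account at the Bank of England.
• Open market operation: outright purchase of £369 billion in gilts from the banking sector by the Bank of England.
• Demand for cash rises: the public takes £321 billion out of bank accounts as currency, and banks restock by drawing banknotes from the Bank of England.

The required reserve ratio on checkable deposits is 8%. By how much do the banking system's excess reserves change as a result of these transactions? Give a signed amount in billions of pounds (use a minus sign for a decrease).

-£167.36 billion

Government account inflow £262 billion: reserves −£262B, deposits −£262B.
OMO purchase (from banks) £369 billion: reserves +£369B, deposits 0.
Currency withdrawal £321 billion: reserves −£321B, deposits −£321B.
Totals: Δreserves = −£214B, Δdeposits = −£583B.
Δrequired reserves = 8% × −£583B = −£46.64B.
Δexcess reserves = Δreserves − Δrequired = −£214B − (−£46.64B) = -£167.36 billion.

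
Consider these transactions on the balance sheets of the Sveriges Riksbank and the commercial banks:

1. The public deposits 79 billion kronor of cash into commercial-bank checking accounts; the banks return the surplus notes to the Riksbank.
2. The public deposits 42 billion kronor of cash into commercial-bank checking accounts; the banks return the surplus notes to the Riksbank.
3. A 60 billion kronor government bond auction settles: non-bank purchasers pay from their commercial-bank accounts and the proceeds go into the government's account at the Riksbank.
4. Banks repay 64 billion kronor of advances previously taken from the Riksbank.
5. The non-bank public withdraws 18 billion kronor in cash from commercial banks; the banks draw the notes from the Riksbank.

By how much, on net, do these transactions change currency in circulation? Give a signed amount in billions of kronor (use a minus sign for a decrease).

Currency deposit 79 billion kronor: notes return to the central bank → −79B.
Currency deposit 42 billion kronor: notes return to the central bank → −42B.
Government account inflow 60 billion kronor: no currency enters or leaves circulation → 0.
Discount-window repayment 64 billion kronor: no currency enters or leaves circulation → 0.
Currency withdrawal 18 billion kronor: notes leave the central bank → +18B.
Net: −79 − 42 + 0 + 0 + 18 = -103 billion.

-103 billion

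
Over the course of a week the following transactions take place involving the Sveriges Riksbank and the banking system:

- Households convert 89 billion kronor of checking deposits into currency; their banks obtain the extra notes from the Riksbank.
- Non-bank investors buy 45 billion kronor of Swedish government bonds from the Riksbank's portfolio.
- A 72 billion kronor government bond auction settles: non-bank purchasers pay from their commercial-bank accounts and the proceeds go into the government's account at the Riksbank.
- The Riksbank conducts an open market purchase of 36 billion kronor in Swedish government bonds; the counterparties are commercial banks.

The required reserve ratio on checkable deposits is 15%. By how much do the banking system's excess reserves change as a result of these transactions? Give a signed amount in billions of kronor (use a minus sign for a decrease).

Currency withdrawal 89 billion kronor: reserves −89B, deposits −89B.
Asset sale (to non-banks) 45 billion kronor: reserves −45B, deposits −45B.
Government account inflow 72 billion kronor: reserves −72B, deposits −72B.
OMO purchase (from banks) 36 billion kronor: reserves +36B, deposits 0.
Totals: Δreserves = −170B, Δdeposits = −206B.
Δrequired reserves = 15% × −206B = −30.9B.
Δexcess reserves = Δreserves − Δrequired = −170B − (−30.9B) = -139.1 billion.

-139.1 billion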